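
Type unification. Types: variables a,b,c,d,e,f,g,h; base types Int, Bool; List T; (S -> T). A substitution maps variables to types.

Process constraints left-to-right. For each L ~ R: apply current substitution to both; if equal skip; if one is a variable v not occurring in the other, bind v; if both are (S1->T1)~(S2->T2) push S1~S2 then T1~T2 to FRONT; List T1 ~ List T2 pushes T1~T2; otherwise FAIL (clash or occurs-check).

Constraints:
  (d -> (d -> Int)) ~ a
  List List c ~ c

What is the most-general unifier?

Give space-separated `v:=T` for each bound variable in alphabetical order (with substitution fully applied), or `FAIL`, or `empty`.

step 1: unify (d -> (d -> Int)) ~ a  [subst: {-} | 1 pending]
  bind a := (d -> (d -> Int))
step 2: unify List List c ~ c  [subst: {a:=(d -> (d -> Int))} | 0 pending]
  occurs-check fail

Answer: FAIL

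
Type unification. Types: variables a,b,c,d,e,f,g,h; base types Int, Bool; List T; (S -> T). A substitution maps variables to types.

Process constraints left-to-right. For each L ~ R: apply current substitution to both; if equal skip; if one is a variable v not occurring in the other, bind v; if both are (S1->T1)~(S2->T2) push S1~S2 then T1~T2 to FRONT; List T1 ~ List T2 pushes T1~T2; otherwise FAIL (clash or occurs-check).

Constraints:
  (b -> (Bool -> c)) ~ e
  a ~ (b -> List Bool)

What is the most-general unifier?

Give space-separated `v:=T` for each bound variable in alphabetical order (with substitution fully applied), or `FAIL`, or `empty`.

step 1: unify (b -> (Bool -> c)) ~ e  [subst: {-} | 1 pending]
  bind e := (b -> (Bool -> c))
step 2: unify a ~ (b -> List Bool)  [subst: {e:=(b -> (Bool -> c))} | 0 pending]
  bind a := (b -> List Bool)

Answer: a:=(b -> List Bool) e:=(b -> (Bool -> c))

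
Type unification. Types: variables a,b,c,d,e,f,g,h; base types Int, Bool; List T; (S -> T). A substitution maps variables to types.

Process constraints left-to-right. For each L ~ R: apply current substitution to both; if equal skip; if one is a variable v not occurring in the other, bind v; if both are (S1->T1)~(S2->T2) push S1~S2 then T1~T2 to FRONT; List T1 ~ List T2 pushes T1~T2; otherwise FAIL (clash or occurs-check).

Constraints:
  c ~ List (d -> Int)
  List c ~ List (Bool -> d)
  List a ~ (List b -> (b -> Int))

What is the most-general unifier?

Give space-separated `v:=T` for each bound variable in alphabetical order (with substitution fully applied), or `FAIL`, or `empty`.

step 1: unify c ~ List (d -> Int)  [subst: {-} | 2 pending]
  bind c := List (d -> Int)
step 2: unify List List (d -> Int) ~ List (Bool -> d)  [subst: {c:=List (d -> Int)} | 1 pending]
  -> decompose List: push List (d -> Int)~(Bool -> d)
step 3: unify List (d -> Int) ~ (Bool -> d)  [subst: {c:=List (d -> Int)} | 1 pending]
  clash: List (d -> Int) vs (Bool -> d)

Answer: FAIL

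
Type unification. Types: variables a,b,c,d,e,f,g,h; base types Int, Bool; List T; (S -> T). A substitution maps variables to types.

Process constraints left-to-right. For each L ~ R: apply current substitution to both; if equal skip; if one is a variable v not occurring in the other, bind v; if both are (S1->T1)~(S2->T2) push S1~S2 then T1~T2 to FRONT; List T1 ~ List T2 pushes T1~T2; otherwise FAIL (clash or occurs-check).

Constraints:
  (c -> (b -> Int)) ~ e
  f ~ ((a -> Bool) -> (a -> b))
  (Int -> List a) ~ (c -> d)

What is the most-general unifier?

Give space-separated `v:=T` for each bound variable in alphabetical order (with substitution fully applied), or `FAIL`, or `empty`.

Answer: c:=Int d:=List a e:=(Int -> (b -> Int)) f:=((a -> Bool) -> (a -> b))

Derivation:
step 1: unify (c -> (b -> Int)) ~ e  [subst: {-} | 2 pending]
  bind e := (c -> (b -> Int))
step 2: unify f ~ ((a -> Bool) -> (a -> b))  [subst: {e:=(c -> (b -> Int))} | 1 pending]
  bind f := ((a -> Bool) -> (a -> b))
step 3: unify (Int -> List a) ~ (c -> d)  [subst: {e:=(c -> (b -> Int)), f:=((a -> Bool) -> (a -> b))} | 0 pending]
  -> decompose arrow: push Int~c, List a~d
step 4: unify Int ~ c  [subst: {e:=(c -> (b -> Int)), f:=((a -> Bool) -> (a -> b))} | 1 pending]
  bind c := Int
step 5: unify List a ~ d  [subst: {e:=(c -> (b -> Int)), f:=((a -> Bool) -> (a -> b)), c:=Int} | 0 pending]
  bind d := List a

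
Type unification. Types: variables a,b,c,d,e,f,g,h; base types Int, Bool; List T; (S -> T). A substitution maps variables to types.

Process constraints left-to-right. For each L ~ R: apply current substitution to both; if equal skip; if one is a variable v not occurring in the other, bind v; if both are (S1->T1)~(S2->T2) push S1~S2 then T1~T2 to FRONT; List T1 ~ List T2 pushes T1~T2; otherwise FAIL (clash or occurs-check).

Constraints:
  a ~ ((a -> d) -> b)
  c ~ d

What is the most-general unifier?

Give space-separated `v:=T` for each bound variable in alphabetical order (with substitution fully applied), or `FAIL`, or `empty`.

step 1: unify a ~ ((a -> d) -> b)  [subst: {-} | 1 pending]
  occurs-check fail: a in ((a -> d) -> b)

Answer: FAIL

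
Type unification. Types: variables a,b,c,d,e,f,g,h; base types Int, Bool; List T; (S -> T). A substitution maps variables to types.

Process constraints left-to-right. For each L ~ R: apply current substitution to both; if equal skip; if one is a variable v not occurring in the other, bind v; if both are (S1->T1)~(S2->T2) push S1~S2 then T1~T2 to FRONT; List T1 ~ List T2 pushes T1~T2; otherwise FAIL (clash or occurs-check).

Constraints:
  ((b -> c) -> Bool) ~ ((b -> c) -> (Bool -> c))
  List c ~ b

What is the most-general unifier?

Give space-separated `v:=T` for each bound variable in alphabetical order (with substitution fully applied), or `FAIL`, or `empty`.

step 1: unify ((b -> c) -> Bool) ~ ((b -> c) -> (Bool -> c))  [subst: {-} | 1 pending]
  -> decompose arrow: push (b -> c)~(b -> c), Bool~(Bool -> c)
step 2: unify (b -> c) ~ (b -> c)  [subst: {-} | 2 pending]
  -> identical, skip
step 3: unify Bool ~ (Bool -> c)  [subst: {-} | 1 pending]
  clash: Bool vs (Bool -> c)

Answer: FAIL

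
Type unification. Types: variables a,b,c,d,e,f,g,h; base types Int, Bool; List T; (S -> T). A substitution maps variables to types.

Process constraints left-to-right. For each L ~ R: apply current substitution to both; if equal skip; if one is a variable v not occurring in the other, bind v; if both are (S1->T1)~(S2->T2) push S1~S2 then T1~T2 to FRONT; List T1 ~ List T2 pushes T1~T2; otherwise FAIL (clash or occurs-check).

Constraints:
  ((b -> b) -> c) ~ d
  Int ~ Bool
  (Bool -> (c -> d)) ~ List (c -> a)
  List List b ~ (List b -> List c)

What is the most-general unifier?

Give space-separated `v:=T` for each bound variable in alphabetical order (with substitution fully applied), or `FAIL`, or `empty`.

step 1: unify ((b -> b) -> c) ~ d  [subst: {-} | 3 pending]
  bind d := ((b -> b) -> c)
step 2: unify Int ~ Bool  [subst: {d:=((b -> b) -> c)} | 2 pending]
  clash: Int vs Bool

Answer: FAIL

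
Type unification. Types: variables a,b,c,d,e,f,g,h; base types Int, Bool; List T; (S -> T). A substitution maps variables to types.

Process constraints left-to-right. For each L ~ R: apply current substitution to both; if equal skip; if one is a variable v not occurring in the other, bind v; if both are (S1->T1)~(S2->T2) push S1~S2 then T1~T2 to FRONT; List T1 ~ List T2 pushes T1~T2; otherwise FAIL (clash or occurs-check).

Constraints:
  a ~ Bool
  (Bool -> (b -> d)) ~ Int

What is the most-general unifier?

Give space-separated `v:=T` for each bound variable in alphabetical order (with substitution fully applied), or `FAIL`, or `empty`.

Answer: FAIL

Derivation:
step 1: unify a ~ Bool  [subst: {-} | 1 pending]
  bind a := Bool
step 2: unify (Bool -> (b -> d)) ~ Int  [subst: {a:=Bool} | 0 pending]
  clash: (Bool -> (b -> d)) vs Int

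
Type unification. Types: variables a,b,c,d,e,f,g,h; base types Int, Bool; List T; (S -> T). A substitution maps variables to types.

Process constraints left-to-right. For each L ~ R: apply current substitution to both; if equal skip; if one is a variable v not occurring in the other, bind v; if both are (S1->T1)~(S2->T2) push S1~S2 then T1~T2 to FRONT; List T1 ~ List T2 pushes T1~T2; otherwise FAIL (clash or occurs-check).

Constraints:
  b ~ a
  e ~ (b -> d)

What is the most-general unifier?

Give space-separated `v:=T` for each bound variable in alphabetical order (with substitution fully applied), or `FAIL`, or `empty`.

Answer: b:=a e:=(a -> d)

Derivation:
step 1: unify b ~ a  [subst: {-} | 1 pending]
  bind b := a
step 2: unify e ~ (a -> d)  [subst: {b:=a} | 0 pending]
  bind e := (a -> d)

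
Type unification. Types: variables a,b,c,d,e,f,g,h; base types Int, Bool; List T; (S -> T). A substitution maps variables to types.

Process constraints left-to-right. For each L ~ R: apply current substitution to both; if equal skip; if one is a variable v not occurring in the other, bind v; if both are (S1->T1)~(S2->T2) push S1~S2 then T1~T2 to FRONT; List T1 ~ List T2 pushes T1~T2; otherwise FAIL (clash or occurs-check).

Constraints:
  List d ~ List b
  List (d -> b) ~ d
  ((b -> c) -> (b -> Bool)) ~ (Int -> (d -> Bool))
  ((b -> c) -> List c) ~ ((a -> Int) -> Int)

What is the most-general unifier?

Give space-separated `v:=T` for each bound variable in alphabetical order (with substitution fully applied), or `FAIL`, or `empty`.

step 1: unify List d ~ List b  [subst: {-} | 3 pending]
  -> decompose List: push d~b
step 2: unify d ~ b  [subst: {-} | 3 pending]
  bind d := b
step 3: unify List (b -> b) ~ b  [subst: {d:=b} | 2 pending]
  occurs-check fail

Answer: FAIL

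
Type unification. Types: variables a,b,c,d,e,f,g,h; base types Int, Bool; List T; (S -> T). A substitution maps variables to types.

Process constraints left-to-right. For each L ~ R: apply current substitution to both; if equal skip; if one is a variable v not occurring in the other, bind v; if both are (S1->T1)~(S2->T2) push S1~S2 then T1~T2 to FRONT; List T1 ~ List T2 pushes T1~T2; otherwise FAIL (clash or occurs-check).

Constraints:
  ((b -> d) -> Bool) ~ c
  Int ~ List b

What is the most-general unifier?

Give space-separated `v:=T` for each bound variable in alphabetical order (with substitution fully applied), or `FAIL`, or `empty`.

step 1: unify ((b -> d) -> Bool) ~ c  [subst: {-} | 1 pending]
  bind c := ((b -> d) -> Bool)
step 2: unify Int ~ List b  [subst: {c:=((b -> d) -> Bool)} | 0 pending]
  clash: Int vs List b

Answer: FAIL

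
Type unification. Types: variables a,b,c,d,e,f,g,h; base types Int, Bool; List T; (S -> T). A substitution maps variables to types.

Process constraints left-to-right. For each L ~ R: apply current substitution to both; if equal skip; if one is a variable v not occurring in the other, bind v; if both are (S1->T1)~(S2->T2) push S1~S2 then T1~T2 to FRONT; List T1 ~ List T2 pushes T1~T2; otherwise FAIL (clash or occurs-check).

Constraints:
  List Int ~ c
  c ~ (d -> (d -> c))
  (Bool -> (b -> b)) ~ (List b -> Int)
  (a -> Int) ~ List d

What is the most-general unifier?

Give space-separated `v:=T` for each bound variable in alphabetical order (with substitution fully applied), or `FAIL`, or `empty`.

step 1: unify List Int ~ c  [subst: {-} | 3 pending]
  bind c := List Int
step 2: unify List Int ~ (d -> (d -> List Int))  [subst: {c:=List Int} | 2 pending]
  clash: List Int vs (d -> (d -> List Int))

Answer: FAIL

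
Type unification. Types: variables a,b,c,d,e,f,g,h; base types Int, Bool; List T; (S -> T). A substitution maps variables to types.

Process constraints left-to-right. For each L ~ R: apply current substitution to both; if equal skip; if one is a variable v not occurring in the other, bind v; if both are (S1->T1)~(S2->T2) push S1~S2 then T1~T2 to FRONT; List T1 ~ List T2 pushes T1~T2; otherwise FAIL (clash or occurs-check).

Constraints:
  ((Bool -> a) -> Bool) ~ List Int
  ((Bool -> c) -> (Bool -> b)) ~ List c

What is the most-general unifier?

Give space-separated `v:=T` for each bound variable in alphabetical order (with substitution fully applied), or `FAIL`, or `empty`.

Answer: FAIL

Derivation:
step 1: unify ((Bool -> a) -> Bool) ~ List Int  [subst: {-} | 1 pending]
  clash: ((Bool -> a) -> Bool) vs List Int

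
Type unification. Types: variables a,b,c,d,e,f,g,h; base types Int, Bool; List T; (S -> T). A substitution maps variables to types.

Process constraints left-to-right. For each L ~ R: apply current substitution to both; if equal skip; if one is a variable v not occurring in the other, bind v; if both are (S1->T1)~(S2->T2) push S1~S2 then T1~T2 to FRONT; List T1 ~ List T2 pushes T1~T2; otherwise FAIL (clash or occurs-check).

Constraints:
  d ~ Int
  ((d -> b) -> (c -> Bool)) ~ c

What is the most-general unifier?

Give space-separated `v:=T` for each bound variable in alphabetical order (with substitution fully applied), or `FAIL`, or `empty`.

step 1: unify d ~ Int  [subst: {-} | 1 pending]
  bind d := Int
step 2: unify ((Int -> b) -> (c -> Bool)) ~ c  [subst: {d:=Int} | 0 pending]
  occurs-check fail

Answer: FAIL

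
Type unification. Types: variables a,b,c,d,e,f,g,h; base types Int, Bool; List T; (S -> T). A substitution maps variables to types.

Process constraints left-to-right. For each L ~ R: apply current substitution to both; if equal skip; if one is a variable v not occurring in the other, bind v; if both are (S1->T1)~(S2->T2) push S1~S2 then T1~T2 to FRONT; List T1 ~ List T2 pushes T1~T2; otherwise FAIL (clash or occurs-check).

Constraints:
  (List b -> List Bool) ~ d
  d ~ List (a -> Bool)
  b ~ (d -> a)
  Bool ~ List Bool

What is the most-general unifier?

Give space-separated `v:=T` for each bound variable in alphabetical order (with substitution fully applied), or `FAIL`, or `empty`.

step 1: unify (List b -> List Bool) ~ d  [subst: {-} | 3 pending]
  bind d := (List b -> List Bool)
step 2: unify (List b -> List Bool) ~ List (a -> Bool)  [subst: {d:=(List b -> List Bool)} | 2 pending]
  clash: (List b -> List Bool) vs List (a -> Bool)

Answer: FAIL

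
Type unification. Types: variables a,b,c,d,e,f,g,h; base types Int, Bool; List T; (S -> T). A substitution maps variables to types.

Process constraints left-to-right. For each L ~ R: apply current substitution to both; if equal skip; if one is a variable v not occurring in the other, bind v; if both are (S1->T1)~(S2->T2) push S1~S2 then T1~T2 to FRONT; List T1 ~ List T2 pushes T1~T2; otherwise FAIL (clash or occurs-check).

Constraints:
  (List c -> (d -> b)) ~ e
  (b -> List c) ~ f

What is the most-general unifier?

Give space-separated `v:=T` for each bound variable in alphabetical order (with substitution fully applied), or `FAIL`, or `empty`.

step 1: unify (List c -> (d -> b)) ~ e  [subst: {-} | 1 pending]
  bind e := (List c -> (d -> b))
step 2: unify (b -> List c) ~ f  [subst: {e:=(List c -> (d -> b))} | 0 pending]
  bind f := (b -> List c)

Answer: e:=(List c -> (d -> b)) f:=(b -> List c)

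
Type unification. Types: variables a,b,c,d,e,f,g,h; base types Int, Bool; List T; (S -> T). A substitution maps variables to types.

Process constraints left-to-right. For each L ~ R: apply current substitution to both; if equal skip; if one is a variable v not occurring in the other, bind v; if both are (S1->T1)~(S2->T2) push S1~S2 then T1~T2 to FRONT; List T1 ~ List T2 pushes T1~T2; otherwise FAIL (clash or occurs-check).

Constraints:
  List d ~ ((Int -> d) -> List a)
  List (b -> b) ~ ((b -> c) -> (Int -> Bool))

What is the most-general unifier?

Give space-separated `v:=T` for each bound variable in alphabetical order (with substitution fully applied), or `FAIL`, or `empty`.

step 1: unify List d ~ ((Int -> d) -> List a)  [subst: {-} | 1 pending]
  clash: List d vs ((Int -> d) -> List a)

Answer: FAIL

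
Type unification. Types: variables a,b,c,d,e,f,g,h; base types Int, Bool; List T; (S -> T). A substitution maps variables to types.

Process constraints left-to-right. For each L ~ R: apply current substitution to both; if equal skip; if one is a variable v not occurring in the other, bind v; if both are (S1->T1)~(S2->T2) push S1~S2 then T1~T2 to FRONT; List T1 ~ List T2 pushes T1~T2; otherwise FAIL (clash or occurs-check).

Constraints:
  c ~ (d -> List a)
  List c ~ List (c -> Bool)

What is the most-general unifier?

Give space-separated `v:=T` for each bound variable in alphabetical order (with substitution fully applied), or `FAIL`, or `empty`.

Answer: FAIL

Derivation:
step 1: unify c ~ (d -> List a)  [subst: {-} | 1 pending]
  bind c := (d -> List a)
step 2: unify List (d -> List a) ~ List ((d -> List a) -> Bool)  [subst: {c:=(d -> List a)} | 0 pending]
  -> decompose List: push (d -> List a)~((d -> List a) -> Bool)
step 3: unify (d -> List a) ~ ((d -> List a) -> Bool)  [subst: {c:=(d -> List a)} | 0 pending]
  -> decompose arrow: push d~(d -> List a), List a~Bool
step 4: unify d ~ (d -> List a)  [subst: {c:=(d -> List a)} | 1 pending]
  occurs-check fail: d in (d -> List a)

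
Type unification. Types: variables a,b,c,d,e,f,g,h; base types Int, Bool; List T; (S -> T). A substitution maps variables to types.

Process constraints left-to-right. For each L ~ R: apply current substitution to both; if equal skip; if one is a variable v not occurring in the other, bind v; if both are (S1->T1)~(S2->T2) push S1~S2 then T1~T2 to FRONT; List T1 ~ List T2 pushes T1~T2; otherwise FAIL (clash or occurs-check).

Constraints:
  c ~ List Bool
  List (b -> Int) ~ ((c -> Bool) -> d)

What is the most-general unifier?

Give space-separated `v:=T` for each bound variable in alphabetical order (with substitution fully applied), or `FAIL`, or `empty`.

Answer: FAIL

Derivation:
step 1: unify c ~ List Bool  [subst: {-} | 1 pending]
  bind c := List Bool
step 2: unify List (b -> Int) ~ ((List Bool -> Bool) -> d)  [subst: {c:=List Bool} | 0 pending]
  clash: List (b -> Int) vs ((List Bool -> Bool) -> d)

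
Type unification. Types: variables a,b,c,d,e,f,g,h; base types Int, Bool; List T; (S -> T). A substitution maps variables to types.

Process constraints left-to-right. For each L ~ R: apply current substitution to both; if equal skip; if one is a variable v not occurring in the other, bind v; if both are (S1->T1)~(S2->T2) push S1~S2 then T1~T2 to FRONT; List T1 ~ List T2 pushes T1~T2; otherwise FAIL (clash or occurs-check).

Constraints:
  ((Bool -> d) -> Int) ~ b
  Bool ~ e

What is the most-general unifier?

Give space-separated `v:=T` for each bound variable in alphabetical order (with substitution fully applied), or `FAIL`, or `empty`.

Answer: b:=((Bool -> d) -> Int) e:=Bool

Derivation:
step 1: unify ((Bool -> d) -> Int) ~ b  [subst: {-} | 1 pending]
  bind b := ((Bool -> d) -> Int)
step 2: unify Bool ~ e  [subst: {b:=((Bool -> d) -> Int)} | 0 pending]
  bind e := Bool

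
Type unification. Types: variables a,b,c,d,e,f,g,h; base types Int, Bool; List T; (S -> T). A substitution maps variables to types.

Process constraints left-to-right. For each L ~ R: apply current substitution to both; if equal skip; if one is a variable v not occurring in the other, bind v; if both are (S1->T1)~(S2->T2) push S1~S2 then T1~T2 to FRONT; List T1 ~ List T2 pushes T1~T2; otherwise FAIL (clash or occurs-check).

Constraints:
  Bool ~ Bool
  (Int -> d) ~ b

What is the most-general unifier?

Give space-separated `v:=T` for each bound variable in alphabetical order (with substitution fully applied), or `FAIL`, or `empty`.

step 1: unify Bool ~ Bool  [subst: {-} | 1 pending]
  -> identical, skip
step 2: unify (Int -> d) ~ b  [subst: {-} | 0 pending]
  bind b := (Int -> d)

Answer: b:=(Int -> d)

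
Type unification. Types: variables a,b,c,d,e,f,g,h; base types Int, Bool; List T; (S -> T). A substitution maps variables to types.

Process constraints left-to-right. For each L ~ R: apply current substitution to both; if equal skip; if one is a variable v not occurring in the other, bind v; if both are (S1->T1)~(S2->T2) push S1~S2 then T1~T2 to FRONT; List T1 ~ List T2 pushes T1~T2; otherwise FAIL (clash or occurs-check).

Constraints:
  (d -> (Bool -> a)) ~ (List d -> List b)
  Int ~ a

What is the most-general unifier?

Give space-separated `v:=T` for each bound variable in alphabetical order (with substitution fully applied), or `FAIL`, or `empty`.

Answer: FAIL

Derivation:
step 1: unify (d -> (Bool -> a)) ~ (List d -> List b)  [subst: {-} | 1 pending]
  -> decompose arrow: push d~List d, (Bool -> a)~List b
step 2: unify d ~ List d  [subst: {-} | 2 pending]
  occurs-check fail: d in List d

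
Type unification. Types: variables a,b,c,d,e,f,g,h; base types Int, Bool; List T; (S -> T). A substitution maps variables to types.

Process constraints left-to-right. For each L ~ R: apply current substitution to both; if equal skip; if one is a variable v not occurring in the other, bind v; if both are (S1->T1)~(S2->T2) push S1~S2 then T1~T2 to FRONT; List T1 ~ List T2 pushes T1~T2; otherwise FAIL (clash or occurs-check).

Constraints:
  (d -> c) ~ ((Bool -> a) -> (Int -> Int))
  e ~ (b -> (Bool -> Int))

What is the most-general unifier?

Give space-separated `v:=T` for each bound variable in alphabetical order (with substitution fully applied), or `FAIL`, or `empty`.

Answer: c:=(Int -> Int) d:=(Bool -> a) e:=(b -> (Bool -> Int))

Derivation:
step 1: unify (d -> c) ~ ((Bool -> a) -> (Int -> Int))  [subst: {-} | 1 pending]
  -> decompose arrow: push d~(Bool -> a), c~(Int -> Int)
step 2: unify d ~ (Bool -> a)  [subst: {-} | 2 pending]
  bind d := (Bool -> a)
step 3: unify c ~ (Int -> Int)  [subst: {d:=(Bool -> a)} | 1 pending]
  bind c := (Int -> Int)
step 4: unify e ~ (b -> (Bool -> Int))  [subst: {d:=(Bool -> a), c:=(Int -> Int)} | 0 pending]
  bind e := (b -> (Bool -> Int))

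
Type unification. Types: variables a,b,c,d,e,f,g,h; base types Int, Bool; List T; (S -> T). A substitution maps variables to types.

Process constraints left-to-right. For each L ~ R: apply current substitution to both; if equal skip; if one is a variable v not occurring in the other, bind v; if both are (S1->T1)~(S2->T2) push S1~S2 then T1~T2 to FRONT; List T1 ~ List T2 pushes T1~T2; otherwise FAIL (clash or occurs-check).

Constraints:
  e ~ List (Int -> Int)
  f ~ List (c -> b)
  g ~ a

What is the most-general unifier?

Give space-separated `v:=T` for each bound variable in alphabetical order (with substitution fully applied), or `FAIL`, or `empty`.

Answer: e:=List (Int -> Int) f:=List (c -> b) g:=a

Derivation:
step 1: unify e ~ List (Int -> Int)  [subst: {-} | 2 pending]
  bind e := List (Int -> Int)
step 2: unify f ~ List (c -> b)  [subst: {e:=List (Int -> Int)} | 1 pending]
  bind f := List (c -> b)
step 3: unify g ~ a  [subst: {e:=List (Int -> Int), f:=List (c -> b)} | 0 pending]
  bind g := a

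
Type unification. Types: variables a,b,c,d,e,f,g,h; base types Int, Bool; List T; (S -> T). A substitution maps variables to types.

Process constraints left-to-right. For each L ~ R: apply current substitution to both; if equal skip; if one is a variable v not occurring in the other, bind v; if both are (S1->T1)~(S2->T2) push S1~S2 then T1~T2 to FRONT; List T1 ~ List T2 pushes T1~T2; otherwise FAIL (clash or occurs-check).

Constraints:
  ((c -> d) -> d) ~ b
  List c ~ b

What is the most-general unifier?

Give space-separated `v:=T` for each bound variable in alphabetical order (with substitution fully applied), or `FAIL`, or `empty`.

Answer: FAIL

Derivation:
step 1: unify ((c -> d) -> d) ~ b  [subst: {-} | 1 pending]
  bind b := ((c -> d) -> d)
step 2: unify List c ~ ((c -> d) -> d)  [subst: {b:=((c -> d) -> d)} | 0 pending]
  clash: List c vs ((c -> d) -> d)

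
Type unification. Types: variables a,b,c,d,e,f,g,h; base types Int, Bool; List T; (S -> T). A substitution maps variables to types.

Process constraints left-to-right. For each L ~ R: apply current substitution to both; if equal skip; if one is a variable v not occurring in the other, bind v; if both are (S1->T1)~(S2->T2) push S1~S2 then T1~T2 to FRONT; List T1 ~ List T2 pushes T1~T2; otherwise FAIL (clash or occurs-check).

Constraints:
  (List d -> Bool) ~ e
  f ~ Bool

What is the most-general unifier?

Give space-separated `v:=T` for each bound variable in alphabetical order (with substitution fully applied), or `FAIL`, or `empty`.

Answer: e:=(List d -> Bool) f:=Bool

Derivation:
step 1: unify (List d -> Bool) ~ e  [subst: {-} | 1 pending]
  bind e := (List d -> Bool)
step 2: unify f ~ Bool  [subst: {e:=(List d -> Bool)} | 0 pending]
  bind f := Bool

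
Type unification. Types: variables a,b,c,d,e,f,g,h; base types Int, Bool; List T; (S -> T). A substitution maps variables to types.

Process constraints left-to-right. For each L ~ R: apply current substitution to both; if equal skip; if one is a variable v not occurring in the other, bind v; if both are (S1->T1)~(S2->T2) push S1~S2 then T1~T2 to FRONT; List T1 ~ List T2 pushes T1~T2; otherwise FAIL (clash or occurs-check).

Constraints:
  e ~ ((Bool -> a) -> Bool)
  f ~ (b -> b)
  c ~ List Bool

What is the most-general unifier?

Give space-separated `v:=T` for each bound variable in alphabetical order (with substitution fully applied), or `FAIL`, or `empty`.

Answer: c:=List Bool e:=((Bool -> a) -> Bool) f:=(b -> b)

Derivation:
step 1: unify e ~ ((Bool -> a) -> Bool)  [subst: {-} | 2 pending]
  bind e := ((Bool -> a) -> Bool)
step 2: unify f ~ (b -> b)  [subst: {e:=((Bool -> a) -> Bool)} | 1 pending]
  bind f := (b -> b)
step 3: unify c ~ List Bool  [subst: {e:=((Bool -> a) -> Bool), f:=(b -> b)} | 0 pending]
  bind c := List Bool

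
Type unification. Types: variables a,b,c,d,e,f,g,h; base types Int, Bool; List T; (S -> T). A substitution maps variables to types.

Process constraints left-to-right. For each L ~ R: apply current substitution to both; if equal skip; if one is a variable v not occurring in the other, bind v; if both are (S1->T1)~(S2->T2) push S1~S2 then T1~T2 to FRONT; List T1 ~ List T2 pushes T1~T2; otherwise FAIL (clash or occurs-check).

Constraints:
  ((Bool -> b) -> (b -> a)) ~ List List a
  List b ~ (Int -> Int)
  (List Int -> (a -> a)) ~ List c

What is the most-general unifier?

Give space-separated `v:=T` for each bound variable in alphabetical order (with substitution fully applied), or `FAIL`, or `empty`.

Answer: FAIL

Derivation:
step 1: unify ((Bool -> b) -> (b -> a)) ~ List List a  [subst: {-} | 2 pending]
  clash: ((Bool -> b) -> (b -> a)) vs List List a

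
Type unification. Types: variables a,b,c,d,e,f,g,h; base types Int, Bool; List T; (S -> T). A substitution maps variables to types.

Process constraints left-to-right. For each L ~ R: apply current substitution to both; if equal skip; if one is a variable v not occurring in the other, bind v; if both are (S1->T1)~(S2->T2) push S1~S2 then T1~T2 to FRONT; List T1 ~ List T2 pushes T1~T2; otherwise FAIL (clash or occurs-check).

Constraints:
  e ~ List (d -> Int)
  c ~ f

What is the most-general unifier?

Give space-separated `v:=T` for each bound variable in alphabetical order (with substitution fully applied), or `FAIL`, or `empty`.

step 1: unify e ~ List (d -> Int)  [subst: {-} | 1 pending]
  bind e := List (d -> Int)
step 2: unify c ~ f  [subst: {e:=List (d -> Int)} | 0 pending]
  bind c := f

Answer: c:=f e:=List (d -> Int)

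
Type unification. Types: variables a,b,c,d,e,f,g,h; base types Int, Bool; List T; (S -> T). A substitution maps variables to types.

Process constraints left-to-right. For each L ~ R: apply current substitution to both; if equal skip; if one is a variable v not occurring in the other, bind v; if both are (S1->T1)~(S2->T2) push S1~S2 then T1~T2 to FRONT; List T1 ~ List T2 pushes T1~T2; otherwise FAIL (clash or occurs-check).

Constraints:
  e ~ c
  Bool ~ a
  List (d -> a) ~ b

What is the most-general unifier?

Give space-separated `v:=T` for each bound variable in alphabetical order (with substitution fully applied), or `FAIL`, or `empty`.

step 1: unify e ~ c  [subst: {-} | 2 pending]
  bind e := c
step 2: unify Bool ~ a  [subst: {e:=c} | 1 pending]
  bind a := Bool
step 3: unify List (d -> Bool) ~ b  [subst: {e:=c, a:=Bool} | 0 pending]
  bind b := List (d -> Bool)

Answer: a:=Bool b:=List (d -> Bool) e:=c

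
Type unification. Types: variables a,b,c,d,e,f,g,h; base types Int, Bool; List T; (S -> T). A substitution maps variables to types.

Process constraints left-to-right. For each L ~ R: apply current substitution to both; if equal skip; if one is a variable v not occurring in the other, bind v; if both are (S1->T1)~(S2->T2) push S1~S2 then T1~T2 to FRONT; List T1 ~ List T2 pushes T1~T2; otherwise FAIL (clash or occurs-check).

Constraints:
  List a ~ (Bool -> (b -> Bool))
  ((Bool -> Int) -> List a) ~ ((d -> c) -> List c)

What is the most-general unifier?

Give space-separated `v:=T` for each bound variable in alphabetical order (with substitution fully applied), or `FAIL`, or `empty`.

Answer: FAIL

Derivation:
step 1: unify List a ~ (Bool -> (b -> Bool))  [subst: {-} | 1 pending]
  clash: List a vs (Bool -> (b -> Bool))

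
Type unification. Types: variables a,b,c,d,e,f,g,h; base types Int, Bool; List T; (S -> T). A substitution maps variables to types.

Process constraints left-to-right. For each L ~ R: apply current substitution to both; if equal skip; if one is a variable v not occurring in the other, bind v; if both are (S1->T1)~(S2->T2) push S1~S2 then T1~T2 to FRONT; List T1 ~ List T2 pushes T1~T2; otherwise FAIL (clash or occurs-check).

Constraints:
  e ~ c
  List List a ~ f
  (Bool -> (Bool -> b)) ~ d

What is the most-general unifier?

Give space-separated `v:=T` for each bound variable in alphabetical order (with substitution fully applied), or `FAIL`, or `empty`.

Answer: d:=(Bool -> (Bool -> b)) e:=c f:=List List a

Derivation:
step 1: unify e ~ c  [subst: {-} | 2 pending]
  bind e := c
step 2: unify List List a ~ f  [subst: {e:=c} | 1 pending]
  bind f := List List a
step 3: unify (Bool -> (Bool -> b)) ~ d  [subst: {e:=c, f:=List List a} | 0 pending]
  bind d := (Bool -> (Bool -> b))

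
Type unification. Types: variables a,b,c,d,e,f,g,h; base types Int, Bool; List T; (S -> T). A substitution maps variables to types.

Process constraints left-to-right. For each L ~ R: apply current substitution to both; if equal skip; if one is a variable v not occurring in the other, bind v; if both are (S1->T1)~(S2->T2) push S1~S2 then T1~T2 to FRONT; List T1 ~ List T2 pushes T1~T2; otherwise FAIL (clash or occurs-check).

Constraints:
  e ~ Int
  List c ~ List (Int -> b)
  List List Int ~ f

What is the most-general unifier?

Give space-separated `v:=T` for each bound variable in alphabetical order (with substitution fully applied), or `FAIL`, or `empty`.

step 1: unify e ~ Int  [subst: {-} | 2 pending]
  bind e := Int
step 2: unify List c ~ List (Int -> b)  [subst: {e:=Int} | 1 pending]
  -> decompose List: push c~(Int -> b)
step 3: unify c ~ (Int -> b)  [subst: {e:=Int} | 1 pending]
  bind c := (Int -> b)
step 4: unify List List Int ~ f  [subst: {e:=Int, c:=(Int -> b)} | 0 pending]
  bind f := List List Int

Answer: c:=(Int -> b) e:=Int f:=List List Int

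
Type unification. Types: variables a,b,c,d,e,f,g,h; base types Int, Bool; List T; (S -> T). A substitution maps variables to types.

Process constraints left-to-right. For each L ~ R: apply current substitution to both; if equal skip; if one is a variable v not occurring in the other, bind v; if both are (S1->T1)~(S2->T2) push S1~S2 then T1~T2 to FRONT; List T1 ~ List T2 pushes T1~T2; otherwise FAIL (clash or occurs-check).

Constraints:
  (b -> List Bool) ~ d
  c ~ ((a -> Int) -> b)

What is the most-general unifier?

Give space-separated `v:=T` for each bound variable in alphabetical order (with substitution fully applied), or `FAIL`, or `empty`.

Answer: c:=((a -> Int) -> b) d:=(b -> List Bool)

Derivation:
step 1: unify (b -> List Bool) ~ d  [subst: {-} | 1 pending]
  bind d := (b -> List Bool)
step 2: unify c ~ ((a -> Int) -> b)  [subst: {d:=(b -> List Bool)} | 0 pending]
  bind c := ((a -> Int) -> b)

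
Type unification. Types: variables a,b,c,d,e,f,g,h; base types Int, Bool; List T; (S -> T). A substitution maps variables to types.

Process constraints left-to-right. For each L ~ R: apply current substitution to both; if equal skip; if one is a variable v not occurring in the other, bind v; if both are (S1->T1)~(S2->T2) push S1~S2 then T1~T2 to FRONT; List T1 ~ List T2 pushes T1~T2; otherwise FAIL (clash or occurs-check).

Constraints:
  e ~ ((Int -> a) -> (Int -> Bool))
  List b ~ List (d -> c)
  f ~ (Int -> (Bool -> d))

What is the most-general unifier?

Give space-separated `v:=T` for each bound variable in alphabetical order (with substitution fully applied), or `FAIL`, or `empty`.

Answer: b:=(d -> c) e:=((Int -> a) -> (Int -> Bool)) f:=(Int -> (Bool -> d))

Derivation:
step 1: unify e ~ ((Int -> a) -> (Int -> Bool))  [subst: {-} | 2 pending]
  bind e := ((Int -> a) -> (Int -> Bool))
step 2: unify List b ~ List (d -> c)  [subst: {e:=((Int -> a) -> (Int -> Bool))} | 1 pending]
  -> decompose List: push b~(d -> c)
step 3: unify b ~ (d -> c)  [subst: {e:=((Int -> a) -> (Int -> Bool))} | 1 pending]
  bind b := (d -> c)
step 4: unify f ~ (Int -> (Bool -> d))  [subst: {e:=((Int -> a) -> (Int -> Bool)), b:=(d -> c)} | 0 pending]
  bind f := (Int -> (Bool -> d))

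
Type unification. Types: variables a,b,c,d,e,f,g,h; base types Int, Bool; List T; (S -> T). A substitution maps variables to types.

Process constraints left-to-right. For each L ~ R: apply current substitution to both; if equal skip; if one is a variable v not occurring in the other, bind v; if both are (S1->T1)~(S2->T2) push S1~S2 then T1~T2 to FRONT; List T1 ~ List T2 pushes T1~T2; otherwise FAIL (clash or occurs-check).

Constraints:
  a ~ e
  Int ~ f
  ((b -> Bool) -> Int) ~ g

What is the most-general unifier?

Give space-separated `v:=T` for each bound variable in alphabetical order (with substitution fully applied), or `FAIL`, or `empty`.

step 1: unify a ~ e  [subst: {-} | 2 pending]
  bind a := e
step 2: unify Int ~ f  [subst: {a:=e} | 1 pending]
  bind f := Int
step 3: unify ((b -> Bool) -> Int) ~ g  [subst: {a:=e, f:=Int} | 0 pending]
  bind g := ((b -> Bool) -> Int)

Answer: a:=e f:=Int g:=((b -> Bool) -> Int)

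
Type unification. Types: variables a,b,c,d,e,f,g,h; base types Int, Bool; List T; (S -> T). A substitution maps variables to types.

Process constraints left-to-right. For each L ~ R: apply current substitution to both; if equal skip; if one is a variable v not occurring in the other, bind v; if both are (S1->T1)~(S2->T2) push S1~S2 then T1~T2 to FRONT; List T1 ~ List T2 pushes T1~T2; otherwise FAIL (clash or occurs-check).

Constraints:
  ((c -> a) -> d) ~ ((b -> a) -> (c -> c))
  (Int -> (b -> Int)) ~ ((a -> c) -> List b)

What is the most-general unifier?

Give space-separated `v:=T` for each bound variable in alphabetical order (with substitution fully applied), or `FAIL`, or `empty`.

step 1: unify ((c -> a) -> d) ~ ((b -> a) -> (c -> c))  [subst: {-} | 1 pending]
  -> decompose arrow: push (c -> a)~(b -> a), d~(c -> c)
step 2: unify (c -> a) ~ (b -> a)  [subst: {-} | 2 pending]
  -> decompose arrow: push c~b, a~a
step 3: unify c ~ b  [subst: {-} | 3 pending]
  bind c := b
step 4: unify a ~ a  [subst: {c:=b} | 2 pending]
  -> identical, skip
step 5: unify d ~ (b -> b)  [subst: {c:=b} | 1 pending]
  bind d := (b -> b)
step 6: unify (Int -> (b -> Int)) ~ ((a -> b) -> List b)  [subst: {c:=b, d:=(b -> b)} | 0 pending]
  -> decompose arrow: push Int~(a -> b), (b -> Int)~List b
step 7: unify Int ~ (a -> b)  [subst: {c:=b, d:=(b -> b)} | 1 pending]
  clash: Int vs (a -> b)

Answer: FAIL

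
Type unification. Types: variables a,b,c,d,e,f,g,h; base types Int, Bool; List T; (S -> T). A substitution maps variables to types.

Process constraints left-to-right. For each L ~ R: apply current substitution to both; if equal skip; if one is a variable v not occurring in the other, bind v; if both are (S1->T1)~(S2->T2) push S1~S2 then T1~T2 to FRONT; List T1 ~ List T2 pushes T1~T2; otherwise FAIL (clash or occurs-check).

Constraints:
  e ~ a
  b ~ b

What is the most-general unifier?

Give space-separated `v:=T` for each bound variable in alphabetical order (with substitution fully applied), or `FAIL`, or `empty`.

step 1: unify e ~ a  [subst: {-} | 1 pending]
  bind e := a
step 2: unify b ~ b  [subst: {e:=a} | 0 pending]
  -> identical, skip

Answer: e:=a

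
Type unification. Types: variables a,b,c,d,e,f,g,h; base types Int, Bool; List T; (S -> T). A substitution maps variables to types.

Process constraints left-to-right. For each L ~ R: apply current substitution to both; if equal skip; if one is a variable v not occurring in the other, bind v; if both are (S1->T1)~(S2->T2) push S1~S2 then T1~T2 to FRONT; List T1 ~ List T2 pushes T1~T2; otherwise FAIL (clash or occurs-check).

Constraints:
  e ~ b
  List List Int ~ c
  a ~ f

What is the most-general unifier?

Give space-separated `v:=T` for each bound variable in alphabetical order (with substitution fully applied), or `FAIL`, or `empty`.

step 1: unify e ~ b  [subst: {-} | 2 pending]
  bind e := b
step 2: unify List List Int ~ c  [subst: {e:=b} | 1 pending]
  bind c := List List Int
step 3: unify a ~ f  [subst: {e:=b, c:=List List Int} | 0 pending]
  bind a := f

Answer: a:=f c:=List List Int e:=b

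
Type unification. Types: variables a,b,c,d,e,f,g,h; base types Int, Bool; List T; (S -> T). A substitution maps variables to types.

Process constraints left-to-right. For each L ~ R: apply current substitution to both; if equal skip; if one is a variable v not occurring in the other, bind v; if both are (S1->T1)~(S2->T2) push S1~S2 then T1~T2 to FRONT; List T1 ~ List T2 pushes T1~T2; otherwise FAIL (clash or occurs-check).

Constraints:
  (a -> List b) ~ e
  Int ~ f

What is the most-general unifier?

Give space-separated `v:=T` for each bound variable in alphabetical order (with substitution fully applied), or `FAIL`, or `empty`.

step 1: unify (a -> List b) ~ e  [subst: {-} | 1 pending]
  bind e := (a -> List b)
step 2: unify Int ~ f  [subst: {e:=(a -> List b)} | 0 pending]
  bind f := Int

Answer: e:=(a -> List b) f:=Int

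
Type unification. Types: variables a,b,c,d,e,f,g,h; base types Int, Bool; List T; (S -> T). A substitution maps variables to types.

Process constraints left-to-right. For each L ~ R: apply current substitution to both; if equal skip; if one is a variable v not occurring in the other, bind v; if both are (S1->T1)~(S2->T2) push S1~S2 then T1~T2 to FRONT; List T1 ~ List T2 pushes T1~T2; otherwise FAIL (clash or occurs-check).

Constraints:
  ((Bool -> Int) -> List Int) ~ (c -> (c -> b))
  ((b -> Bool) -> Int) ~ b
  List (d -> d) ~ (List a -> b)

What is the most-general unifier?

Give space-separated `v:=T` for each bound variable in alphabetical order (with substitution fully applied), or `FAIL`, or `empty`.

Answer: FAIL

Derivation:
step 1: unify ((Bool -> Int) -> List Int) ~ (c -> (c -> b))  [subst: {-} | 2 pending]
  -> decompose arrow: push (Bool -> Int)~c, List Int~(c -> b)
step 2: unify (Bool -> Int) ~ c  [subst: {-} | 3 pending]
  bind c := (Bool -> Int)
step 3: unify List Int ~ ((Bool -> Int) -> b)  [subst: {c:=(Bool -> Int)} | 2 pending]
  clash: List Int vs ((Bool -> Int) -> b)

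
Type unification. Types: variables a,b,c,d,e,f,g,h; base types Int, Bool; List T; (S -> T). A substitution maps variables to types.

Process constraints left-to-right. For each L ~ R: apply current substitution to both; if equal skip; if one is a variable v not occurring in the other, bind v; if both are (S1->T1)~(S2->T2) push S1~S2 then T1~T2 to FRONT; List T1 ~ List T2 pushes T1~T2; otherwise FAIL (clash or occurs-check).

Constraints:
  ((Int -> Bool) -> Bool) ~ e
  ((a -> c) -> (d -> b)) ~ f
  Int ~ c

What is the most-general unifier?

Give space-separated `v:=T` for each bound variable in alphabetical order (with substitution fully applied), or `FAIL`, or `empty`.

step 1: unify ((Int -> Bool) -> Bool) ~ e  [subst: {-} | 2 pending]
  bind e := ((Int -> Bool) -> Bool)
step 2: unify ((a -> c) -> (d -> b)) ~ f  [subst: {e:=((Int -> Bool) -> Bool)} | 1 pending]
  bind f := ((a -> c) -> (d -> b))
step 3: unify Int ~ c  [subst: {e:=((Int -> Bool) -> Bool), f:=((a -> c) -> (d -> b))} | 0 pending]
  bind c := Int

Answer: c:=Int e:=((Int -> Bool) -> Bool) f:=((a -> Int) -> (d -> b))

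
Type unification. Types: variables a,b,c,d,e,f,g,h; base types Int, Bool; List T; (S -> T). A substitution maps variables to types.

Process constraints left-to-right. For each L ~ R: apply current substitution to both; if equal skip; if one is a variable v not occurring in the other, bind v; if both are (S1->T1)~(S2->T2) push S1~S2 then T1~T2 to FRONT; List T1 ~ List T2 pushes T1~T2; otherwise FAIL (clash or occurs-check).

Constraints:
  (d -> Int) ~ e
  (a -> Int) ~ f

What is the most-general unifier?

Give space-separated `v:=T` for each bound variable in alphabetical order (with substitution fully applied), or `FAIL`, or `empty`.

Answer: e:=(d -> Int) f:=(a -> Int)

Derivation:
step 1: unify (d -> Int) ~ e  [subst: {-} | 1 pending]
  bind e := (d -> Int)
step 2: unify (a -> Int) ~ f  [subst: {e:=(d -> Int)} | 0 pending]
  bind f := (a -> Int)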